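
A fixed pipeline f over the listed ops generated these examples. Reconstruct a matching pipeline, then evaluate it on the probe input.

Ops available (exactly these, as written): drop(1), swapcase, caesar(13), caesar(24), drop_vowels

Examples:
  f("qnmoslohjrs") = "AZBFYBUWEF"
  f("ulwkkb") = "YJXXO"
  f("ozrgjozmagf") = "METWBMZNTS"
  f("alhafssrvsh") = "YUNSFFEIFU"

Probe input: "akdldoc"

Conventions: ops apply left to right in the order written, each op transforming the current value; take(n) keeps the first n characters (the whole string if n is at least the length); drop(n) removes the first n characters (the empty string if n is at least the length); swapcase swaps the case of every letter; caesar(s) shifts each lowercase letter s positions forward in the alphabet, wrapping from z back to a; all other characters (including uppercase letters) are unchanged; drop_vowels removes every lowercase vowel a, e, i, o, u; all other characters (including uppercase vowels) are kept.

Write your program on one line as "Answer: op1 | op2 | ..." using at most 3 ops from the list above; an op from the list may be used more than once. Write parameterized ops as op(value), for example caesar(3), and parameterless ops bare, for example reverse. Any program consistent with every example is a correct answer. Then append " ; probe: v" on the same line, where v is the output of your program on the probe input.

caesar(13) | swapcase | drop(1) ; probe: "XQYQBP"

Check, running the answer program on each example:
  "qnmoslohjrs" -> "dazbfybuwef" -> "DAZBFYBUWEF" -> "AZBFYBUWEF"
  "ulwkkb" -> "hyjxxo" -> "HYJXXO" -> "YJXXO"
  "ozrgjozmagf" -> "bmetwbmznts" -> "BMETWBMZNTS" -> "METWBMZNTS"
  "alhafssrvsh" -> "nyunsffeifu" -> "NYUNSFFEIFU" -> "YUNSFFEIFU"
  probe: "akdldoc" -> "nxqyqbp" -> "NXQYQBP" -> "XQYQBP"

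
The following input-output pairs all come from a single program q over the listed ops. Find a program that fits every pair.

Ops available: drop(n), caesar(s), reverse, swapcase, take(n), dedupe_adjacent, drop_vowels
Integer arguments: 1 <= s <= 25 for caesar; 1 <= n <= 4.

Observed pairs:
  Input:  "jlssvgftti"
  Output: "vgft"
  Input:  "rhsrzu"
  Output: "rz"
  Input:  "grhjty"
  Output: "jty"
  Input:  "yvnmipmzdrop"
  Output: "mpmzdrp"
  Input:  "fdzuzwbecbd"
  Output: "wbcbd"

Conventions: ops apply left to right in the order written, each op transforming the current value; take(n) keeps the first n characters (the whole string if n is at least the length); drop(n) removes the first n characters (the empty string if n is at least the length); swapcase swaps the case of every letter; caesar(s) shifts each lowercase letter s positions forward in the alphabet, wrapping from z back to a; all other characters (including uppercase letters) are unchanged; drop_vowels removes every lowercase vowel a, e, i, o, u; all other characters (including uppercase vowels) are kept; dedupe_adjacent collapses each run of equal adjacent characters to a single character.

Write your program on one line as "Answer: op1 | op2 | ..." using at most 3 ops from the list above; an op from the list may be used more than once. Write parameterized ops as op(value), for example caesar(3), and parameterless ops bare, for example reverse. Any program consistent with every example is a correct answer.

drop_vowels | dedupe_adjacent | drop(3)

Check, running the answer program on each example:
  "jlssvgftti" -> "jlssvgftt" -> "jlsvgft" -> "vgft"
  "rhsrzu" -> "rhsrz" -> "rhsrz" -> "rz"
  "grhjty" -> "grhjty" -> "grhjty" -> "jty"
  "yvnmipmzdrop" -> "yvnmpmzdrp" -> "yvnmpmzdrp" -> "mpmzdrp"
  "fdzuzwbecbd" -> "fdzzwbcbd" -> "fdzwbcbd" -> "wbcbd"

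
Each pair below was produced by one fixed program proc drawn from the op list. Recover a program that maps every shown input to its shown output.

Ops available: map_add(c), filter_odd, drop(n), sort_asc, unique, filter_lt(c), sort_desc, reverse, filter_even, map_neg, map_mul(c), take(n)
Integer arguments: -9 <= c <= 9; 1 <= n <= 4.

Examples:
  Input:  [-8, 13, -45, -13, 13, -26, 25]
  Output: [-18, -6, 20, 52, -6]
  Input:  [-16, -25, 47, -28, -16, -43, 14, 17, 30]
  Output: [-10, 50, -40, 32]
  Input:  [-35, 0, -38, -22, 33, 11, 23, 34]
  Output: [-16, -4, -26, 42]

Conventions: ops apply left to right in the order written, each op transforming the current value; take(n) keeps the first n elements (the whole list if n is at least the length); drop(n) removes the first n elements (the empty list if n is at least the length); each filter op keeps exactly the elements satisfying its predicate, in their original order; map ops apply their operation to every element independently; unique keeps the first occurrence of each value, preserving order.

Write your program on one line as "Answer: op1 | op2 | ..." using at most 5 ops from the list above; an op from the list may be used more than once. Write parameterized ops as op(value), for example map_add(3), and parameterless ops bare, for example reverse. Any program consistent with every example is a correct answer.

map_add(-8) | map_add(1) | reverse | filter_even | map_neg

Check, running the answer program on each example:
  [-8, 13, -45, -13, 13, -26, 25] -> [-16, 5, -53, -21, 5, -34, 17] -> [-15, 6, -52, -20, 6, -33, 18] -> [18, -33, 6, -20, -52, 6, -15] -> [18, 6, -20, -52, 6] -> [-18, -6, 20, 52, -6]
  [-16, -25, 47, -28, -16, -43, 14, 17, 30] -> [-24, -33, 39, -36, -24, -51, 6, 9, 22] -> [-23, -32, 40, -35, -23, -50, 7, 10, 23] -> [23, 10, 7, -50, -23, -35, 40, -32, -23] -> [10, -50, 40, -32] -> [-10, 50, -40, 32]
  [-35, 0, -38, -22, 33, 11, 23, 34] -> [-43, -8, -46, -30, 25, 3, 15, 26] -> [-42, -7, -45, -29, 26, 4, 16, 27] -> [27, 16, 4, 26, -29, -45, -7, -42] -> [16, 4, 26, -42] -> [-16, -4, -26, 42]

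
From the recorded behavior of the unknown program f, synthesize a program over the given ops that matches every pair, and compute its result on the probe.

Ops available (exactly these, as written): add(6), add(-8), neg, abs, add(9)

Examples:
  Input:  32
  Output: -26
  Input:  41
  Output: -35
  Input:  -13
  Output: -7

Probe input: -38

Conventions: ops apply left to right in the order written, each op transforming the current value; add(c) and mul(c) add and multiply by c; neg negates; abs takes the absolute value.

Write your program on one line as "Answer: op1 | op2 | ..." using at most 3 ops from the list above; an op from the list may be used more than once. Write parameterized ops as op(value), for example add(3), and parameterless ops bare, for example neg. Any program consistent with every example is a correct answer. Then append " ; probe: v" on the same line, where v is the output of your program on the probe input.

abs | neg | add(6) ; probe: -32

Check, running the answer program on each example:
  32 -> 32 -> -32 -> -26
  41 -> 41 -> -41 -> -35
  -13 -> 13 -> -13 -> -7
  probe: -38 -> 38 -> -38 -> -32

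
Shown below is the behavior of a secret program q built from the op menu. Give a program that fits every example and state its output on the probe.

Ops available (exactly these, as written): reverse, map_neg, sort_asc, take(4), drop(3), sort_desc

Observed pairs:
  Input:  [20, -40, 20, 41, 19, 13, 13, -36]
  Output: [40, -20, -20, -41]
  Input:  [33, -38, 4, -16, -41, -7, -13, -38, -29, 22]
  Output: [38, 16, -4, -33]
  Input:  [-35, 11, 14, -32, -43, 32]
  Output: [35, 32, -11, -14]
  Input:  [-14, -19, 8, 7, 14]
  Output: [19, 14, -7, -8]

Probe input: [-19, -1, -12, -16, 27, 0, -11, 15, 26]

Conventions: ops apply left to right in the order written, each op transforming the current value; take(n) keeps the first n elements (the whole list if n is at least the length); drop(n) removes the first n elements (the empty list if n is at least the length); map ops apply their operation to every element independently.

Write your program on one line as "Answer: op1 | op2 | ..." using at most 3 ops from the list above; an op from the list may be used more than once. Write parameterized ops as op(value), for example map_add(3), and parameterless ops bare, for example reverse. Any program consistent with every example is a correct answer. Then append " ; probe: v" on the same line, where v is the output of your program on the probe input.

map_neg | take(4) | sort_desc ; probe: [19, 16, 12, 1]

Check, running the answer program on each example:
  [20, -40, 20, 41, 19, 13, 13, -36] -> [-20, 40, -20, -41, -19, -13, -13, 36] -> [-20, 40, -20, -41] -> [40, -20, -20, -41]
  [33, -38, 4, -16, -41, -7, -13, -38, -29, 22] -> [-33, 38, -4, 16, 41, 7, 13, 38, 29, -22] -> [-33, 38, -4, 16] -> [38, 16, -4, -33]
  [-35, 11, 14, -32, -43, 32] -> [35, -11, -14, 32, 43, -32] -> [35, -11, -14, 32] -> [35, 32, -11, -14]
  [-14, -19, 8, 7, 14] -> [14, 19, -8, -7, -14] -> [14, 19, -8, -7] -> [19, 14, -7, -8]
  probe: [-19, -1, -12, -16, 27, 0, -11, 15, 26] -> [19, 1, 12, 16, -27, 0, 11, -15, -26] -> [19, 1, 12, 16] -> [19, 16, 12, 1]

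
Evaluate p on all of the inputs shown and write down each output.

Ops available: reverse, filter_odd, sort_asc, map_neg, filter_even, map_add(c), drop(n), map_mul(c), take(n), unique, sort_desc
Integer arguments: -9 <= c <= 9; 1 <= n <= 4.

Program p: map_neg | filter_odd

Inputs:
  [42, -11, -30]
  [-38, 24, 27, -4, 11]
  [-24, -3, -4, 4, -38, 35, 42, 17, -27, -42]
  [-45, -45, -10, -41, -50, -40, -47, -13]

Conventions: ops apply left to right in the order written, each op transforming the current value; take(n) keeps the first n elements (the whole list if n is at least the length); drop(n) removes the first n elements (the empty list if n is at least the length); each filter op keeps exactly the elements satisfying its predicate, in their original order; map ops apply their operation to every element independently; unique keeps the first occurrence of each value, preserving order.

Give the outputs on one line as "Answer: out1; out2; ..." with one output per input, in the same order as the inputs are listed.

[11]; [-27, -11]; [3, -35, -17, 27]; [45, 45, 41, 47, 13]

Execution, op by op:
  [42, -11, -30] -> [-42, 11, 30] -> [11]
  [-38, 24, 27, -4, 11] -> [38, -24, -27, 4, -11] -> [-27, -11]
  [-24, -3, -4, 4, -38, 35, 42, 17, -27, -42] -> [24, 3, 4, -4, 38, -35, -42, -17, 27, 42] -> [3, -35, -17, 27]
  [-45, -45, -10, -41, -50, -40, -47, -13] -> [45, 45, 10, 41, 50, 40, 47, 13] -> [45, 45, 41, 47, 13]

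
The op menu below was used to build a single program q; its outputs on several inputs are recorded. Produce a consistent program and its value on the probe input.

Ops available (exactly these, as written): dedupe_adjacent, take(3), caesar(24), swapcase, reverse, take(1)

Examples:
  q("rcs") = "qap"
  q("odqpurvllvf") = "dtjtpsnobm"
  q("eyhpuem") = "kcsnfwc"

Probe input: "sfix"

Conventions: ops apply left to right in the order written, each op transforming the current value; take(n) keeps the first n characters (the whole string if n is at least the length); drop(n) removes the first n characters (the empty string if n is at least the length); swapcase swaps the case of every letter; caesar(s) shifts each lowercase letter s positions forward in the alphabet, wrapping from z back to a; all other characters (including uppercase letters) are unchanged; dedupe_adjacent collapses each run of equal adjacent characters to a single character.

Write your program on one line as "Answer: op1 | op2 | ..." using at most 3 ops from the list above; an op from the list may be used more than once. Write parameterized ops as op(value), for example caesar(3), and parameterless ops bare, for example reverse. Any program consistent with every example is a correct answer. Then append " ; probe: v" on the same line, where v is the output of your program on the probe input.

dedupe_adjacent | caesar(24) | reverse ; probe: "vgdq"

Check, running the answer program on each example:
  "rcs" -> "rcs" -> "paq" -> "qap"
  "odqpurvllvf" -> "odqpurvlvf" -> "mbonsptjtd" -> "dtjtpsnobm"
  "eyhpuem" -> "eyhpuem" -> "cwfnsck" -> "kcsnfwc"
  probe: "sfix" -> "sfix" -> "qdgv" -> "vgdq"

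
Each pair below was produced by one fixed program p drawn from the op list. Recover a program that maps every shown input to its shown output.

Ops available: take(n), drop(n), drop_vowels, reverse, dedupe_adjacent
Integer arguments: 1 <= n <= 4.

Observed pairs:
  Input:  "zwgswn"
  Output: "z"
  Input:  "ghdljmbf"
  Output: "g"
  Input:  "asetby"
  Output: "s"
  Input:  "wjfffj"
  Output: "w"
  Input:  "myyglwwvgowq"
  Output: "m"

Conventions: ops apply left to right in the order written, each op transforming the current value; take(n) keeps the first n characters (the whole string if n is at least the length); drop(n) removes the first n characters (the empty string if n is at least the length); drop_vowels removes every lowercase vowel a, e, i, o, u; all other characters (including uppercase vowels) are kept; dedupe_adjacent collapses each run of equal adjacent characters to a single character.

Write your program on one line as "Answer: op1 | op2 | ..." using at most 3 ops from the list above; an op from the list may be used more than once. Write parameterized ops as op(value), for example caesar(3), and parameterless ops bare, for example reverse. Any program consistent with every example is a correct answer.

drop_vowels | take(4) | take(1)

Check, running the answer program on each example:
  "zwgswn" -> "zwgswn" -> "zwgs" -> "z"
  "ghdljmbf" -> "ghdljmbf" -> "ghdl" -> "g"
  "asetby" -> "stby" -> "stby" -> "s"
  "wjfffj" -> "wjfffj" -> "wjff" -> "w"
  "myyglwwvgowq" -> "myyglwwvgwq" -> "myyg" -> "m"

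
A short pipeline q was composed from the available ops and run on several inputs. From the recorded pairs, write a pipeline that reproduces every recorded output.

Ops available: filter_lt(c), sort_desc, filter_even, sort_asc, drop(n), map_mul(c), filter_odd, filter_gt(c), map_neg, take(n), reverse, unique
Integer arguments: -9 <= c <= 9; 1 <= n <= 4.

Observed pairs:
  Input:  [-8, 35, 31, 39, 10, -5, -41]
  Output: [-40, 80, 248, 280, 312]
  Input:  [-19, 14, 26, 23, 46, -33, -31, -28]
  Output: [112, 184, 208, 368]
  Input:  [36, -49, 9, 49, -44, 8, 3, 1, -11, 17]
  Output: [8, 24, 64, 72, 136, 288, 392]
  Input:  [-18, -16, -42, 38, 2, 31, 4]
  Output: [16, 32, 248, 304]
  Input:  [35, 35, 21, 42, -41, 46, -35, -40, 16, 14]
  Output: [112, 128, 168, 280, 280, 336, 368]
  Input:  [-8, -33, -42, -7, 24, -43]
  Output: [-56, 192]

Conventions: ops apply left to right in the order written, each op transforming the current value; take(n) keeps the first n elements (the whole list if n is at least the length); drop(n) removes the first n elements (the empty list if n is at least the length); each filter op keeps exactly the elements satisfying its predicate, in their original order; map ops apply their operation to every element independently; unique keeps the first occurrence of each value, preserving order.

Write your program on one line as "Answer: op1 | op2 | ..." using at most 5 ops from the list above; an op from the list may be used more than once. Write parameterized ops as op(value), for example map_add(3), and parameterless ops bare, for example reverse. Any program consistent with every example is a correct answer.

sort_asc | drop(1) | filter_gt(-9) | filter_gt(-8) | map_mul(8)

Check, running the answer program on each example:
  [-8, 35, 31, 39, 10, -5, -41] -> [-41, -8, -5, 10, 31, 35, 39] -> [-8, -5, 10, 31, 35, 39] -> [-8, -5, 10, 31, 35, 39] -> [-5, 10, 31, 35, 39] -> [-40, 80, 248, 280, 312]
  [-19, 14, 26, 23, 46, -33, -31, -28] -> [-33, -31, -28, -19, 14, 23, 26, 46] -> [-31, -28, -19, 14, 23, 26, 46] -> [14, 23, 26, 46] -> [14, 23, 26, 46] -> [112, 184, 208, 368]
  [36, -49, 9, 49, -44, 8, 3, 1, -11, 17] -> [-49, -44, -11, 1, 3, 8, 9, 17, 36, 49] -> [-44, -11, 1, 3, 8, 9, 17, 36, 49] -> [1, 3, 8, 9, 17, 36, 49] -> [1, 3, 8, 9, 17, 36, 49] -> [8, 24, 64, 72, 136, 288, 392]
  [-18, -16, -42, 38, 2, 31, 4] -> [-42, -18, -16, 2, 4, 31, 38] -> [-18, -16, 2, 4, 31, 38] -> [2, 4, 31, 38] -> [2, 4, 31, 38] -> [16, 32, 248, 304]
  [35, 35, 21, 42, -41, 46, -35, -40, 16, 14] -> [-41, -40, -35, 14, 16, 21, 35, 35, 42, 46] -> [-40, -35, 14, 16, 21, 35, 35, 42, 46] -> [14, 16, 21, 35, 35, 42, 46] -> [14, 16, 21, 35, 35, 42, 46] -> [112, 128, 168, 280, 280, 336, 368]
  [-8, -33, -42, -7, 24, -43] -> [-43, -42, -33, -8, -7, 24] -> [-42, -33, -8, -7, 24] -> [-8, -7, 24] -> [-7, 24] -> [-56, 192]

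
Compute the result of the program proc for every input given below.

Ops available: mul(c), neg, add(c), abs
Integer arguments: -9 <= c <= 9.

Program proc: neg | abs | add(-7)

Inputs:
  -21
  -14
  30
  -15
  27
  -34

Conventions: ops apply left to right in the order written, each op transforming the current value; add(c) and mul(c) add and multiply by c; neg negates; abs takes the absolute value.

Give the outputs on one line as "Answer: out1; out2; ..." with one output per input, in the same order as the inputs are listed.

Execution, op by op:
  -21 -> 21 -> 21 -> 14
  -14 -> 14 -> 14 -> 7
  30 -> -30 -> 30 -> 23
  -15 -> 15 -> 15 -> 8
  27 -> -27 -> 27 -> 20
  -34 -> 34 -> 34 -> 27

14; 7; 23; 8; 20; 27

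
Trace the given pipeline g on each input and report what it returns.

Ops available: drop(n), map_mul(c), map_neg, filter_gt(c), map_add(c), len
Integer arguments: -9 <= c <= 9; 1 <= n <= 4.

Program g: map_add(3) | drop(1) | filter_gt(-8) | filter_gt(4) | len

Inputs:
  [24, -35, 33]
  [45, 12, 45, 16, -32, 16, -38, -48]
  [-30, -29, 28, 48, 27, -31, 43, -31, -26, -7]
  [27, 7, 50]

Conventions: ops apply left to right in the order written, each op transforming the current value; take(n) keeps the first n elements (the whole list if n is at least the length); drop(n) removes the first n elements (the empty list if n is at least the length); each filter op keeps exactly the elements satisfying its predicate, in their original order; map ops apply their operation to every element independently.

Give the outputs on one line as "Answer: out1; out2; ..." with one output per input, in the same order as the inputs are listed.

Execution, op by op:
  [24, -35, 33] -> [27, -32, 36] -> [-32, 36] -> [36] -> [36] -> 1
  [45, 12, 45, 16, -32, 16, -38, -48] -> [48, 15, 48, 19, -29, 19, -35, -45] -> [15, 48, 19, -29, 19, -35, -45] -> [15, 48, 19, 19] -> [15, 48, 19, 19] -> 4
  [-30, -29, 28, 48, 27, -31, 43, -31, -26, -7] -> [-27, -26, 31, 51, 30, -28, 46, -28, -23, -4] -> [-26, 31, 51, 30, -28, 46, -28, -23, -4] -> [31, 51, 30, 46, -4] -> [31, 51, 30, 46] -> 4
  [27, 7, 50] -> [30, 10, 53] -> [10, 53] -> [10, 53] -> [10, 53] -> 2

1; 4; 4; 2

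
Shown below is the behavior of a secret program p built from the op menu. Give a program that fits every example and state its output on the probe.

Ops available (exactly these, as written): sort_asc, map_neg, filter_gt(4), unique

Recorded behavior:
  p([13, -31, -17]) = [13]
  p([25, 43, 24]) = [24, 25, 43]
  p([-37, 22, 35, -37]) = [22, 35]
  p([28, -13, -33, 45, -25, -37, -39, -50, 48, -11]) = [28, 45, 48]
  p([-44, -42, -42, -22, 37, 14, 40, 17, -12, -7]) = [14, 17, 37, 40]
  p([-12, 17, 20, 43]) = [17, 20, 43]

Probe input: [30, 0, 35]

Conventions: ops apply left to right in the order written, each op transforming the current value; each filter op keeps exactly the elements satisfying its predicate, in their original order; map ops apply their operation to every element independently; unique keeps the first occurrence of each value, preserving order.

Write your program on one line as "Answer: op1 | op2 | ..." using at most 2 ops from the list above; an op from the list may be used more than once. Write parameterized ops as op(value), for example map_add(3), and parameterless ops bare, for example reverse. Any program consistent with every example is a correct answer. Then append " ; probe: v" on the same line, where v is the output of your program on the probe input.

sort_asc | filter_gt(4) ; probe: [30, 35]

Check, running the answer program on each example:
  [13, -31, -17] -> [-31, -17, 13] -> [13]
  [25, 43, 24] -> [24, 25, 43] -> [24, 25, 43]
  [-37, 22, 35, -37] -> [-37, -37, 22, 35] -> [22, 35]
  [28, -13, -33, 45, -25, -37, -39, -50, 48, -11] -> [-50, -39, -37, -33, -25, -13, -11, 28, 45, 48] -> [28, 45, 48]
  [-44, -42, -42, -22, 37, 14, 40, 17, -12, -7] -> [-44, -42, -42, -22, -12, -7, 14, 17, 37, 40] -> [14, 17, 37, 40]
  [-12, 17, 20, 43] -> [-12, 17, 20, 43] -> [17, 20, 43]
  probe: [30, 0, 35] -> [0, 30, 35] -> [30, 35]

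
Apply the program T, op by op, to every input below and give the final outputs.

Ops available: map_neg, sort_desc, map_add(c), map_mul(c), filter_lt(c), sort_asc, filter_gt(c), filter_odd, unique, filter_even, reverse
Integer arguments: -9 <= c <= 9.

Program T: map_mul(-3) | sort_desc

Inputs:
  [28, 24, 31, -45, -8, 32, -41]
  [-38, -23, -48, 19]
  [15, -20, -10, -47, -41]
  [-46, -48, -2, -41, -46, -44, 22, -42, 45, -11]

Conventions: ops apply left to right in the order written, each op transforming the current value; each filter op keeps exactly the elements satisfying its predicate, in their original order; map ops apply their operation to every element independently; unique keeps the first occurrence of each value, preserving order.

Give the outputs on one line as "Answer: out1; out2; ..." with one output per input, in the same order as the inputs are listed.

Execution, op by op:
  [28, 24, 31, -45, -8, 32, -41] -> [-84, -72, -93, 135, 24, -96, 123] -> [135, 123, 24, -72, -84, -93, -96]
  [-38, -23, -48, 19] -> [114, 69, 144, -57] -> [144, 114, 69, -57]
  [15, -20, -10, -47, -41] -> [-45, 60, 30, 141, 123] -> [141, 123, 60, 30, -45]
  [-46, -48, -2, -41, -46, -44, 22, -42, 45, -11] -> [138, 144, 6, 123, 138, 132, -66, 126, -135, 33] -> [144, 138, 138, 132, 126, 123, 33, 6, -66, -135]

[135, 123, 24, -72, -84, -93, -96]; [144, 114, 69, -57]; [141, 123, 60, 30, -45]; [144, 138, 138, 132, 126, 123, 33, 6, -66, -135]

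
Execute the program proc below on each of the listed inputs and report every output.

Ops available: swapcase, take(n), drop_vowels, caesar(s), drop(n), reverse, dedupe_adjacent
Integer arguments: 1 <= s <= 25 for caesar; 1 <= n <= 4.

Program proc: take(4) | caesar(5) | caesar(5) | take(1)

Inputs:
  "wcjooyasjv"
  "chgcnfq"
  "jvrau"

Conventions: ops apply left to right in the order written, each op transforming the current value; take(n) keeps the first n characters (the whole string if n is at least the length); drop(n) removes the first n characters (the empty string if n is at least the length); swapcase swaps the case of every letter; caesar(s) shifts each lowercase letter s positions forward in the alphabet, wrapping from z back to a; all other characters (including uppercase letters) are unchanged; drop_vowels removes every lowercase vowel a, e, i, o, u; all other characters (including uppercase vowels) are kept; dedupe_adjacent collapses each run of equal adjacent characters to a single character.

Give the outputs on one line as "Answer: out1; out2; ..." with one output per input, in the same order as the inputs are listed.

"g"; "m"; "t"

Execution, op by op:
  "wcjooyasjv" -> "wcjo" -> "bhot" -> "gmty" -> "g"
  "chgcnfq" -> "chgc" -> "hmlh" -> "mrqm" -> "m"
  "jvrau" -> "jvra" -> "oawf" -> "tfbk" -> "t"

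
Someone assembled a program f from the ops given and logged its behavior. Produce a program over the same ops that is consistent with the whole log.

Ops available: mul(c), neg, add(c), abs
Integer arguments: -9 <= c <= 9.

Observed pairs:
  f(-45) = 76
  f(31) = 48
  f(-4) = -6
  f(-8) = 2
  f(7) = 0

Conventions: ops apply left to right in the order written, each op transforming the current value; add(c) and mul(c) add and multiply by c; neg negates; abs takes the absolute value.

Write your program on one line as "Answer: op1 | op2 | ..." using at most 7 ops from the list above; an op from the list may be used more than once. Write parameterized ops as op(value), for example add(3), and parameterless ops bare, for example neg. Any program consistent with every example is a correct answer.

neg | abs | mul(-2) | add(8) | abs | add(-6)

Check, running the answer program on each example:
  -45 -> 45 -> 45 -> -90 -> -82 -> 82 -> 76
  31 -> -31 -> 31 -> -62 -> -54 -> 54 -> 48
  -4 -> 4 -> 4 -> -8 -> 0 -> 0 -> -6
  -8 -> 8 -> 8 -> -16 -> -8 -> 8 -> 2
  7 -> -7 -> 7 -> -14 -> -6 -> 6 -> 0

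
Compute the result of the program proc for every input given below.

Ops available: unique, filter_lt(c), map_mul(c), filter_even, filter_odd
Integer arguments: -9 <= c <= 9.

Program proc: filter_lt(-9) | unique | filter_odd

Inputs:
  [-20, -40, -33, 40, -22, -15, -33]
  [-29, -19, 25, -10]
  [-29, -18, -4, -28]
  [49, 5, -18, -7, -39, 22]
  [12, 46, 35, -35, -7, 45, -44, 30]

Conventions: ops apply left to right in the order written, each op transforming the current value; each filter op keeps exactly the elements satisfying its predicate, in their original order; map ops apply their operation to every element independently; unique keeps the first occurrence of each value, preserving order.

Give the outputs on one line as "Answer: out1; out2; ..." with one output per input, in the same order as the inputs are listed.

Execution, op by op:
  [-20, -40, -33, 40, -22, -15, -33] -> [-20, -40, -33, -22, -15, -33] -> [-20, -40, -33, -22, -15] -> [-33, -15]
  [-29, -19, 25, -10] -> [-29, -19, -10] -> [-29, -19, -10] -> [-29, -19]
  [-29, -18, -4, -28] -> [-29, -18, -28] -> [-29, -18, -28] -> [-29]
  [49, 5, -18, -7, -39, 22] -> [-18, -39] -> [-18, -39] -> [-39]
  [12, 46, 35, -35, -7, 45, -44, 30] -> [-35, -44] -> [-35, -44] -> [-35]

[-33, -15]; [-29, -19]; [-29]; [-39]; [-35]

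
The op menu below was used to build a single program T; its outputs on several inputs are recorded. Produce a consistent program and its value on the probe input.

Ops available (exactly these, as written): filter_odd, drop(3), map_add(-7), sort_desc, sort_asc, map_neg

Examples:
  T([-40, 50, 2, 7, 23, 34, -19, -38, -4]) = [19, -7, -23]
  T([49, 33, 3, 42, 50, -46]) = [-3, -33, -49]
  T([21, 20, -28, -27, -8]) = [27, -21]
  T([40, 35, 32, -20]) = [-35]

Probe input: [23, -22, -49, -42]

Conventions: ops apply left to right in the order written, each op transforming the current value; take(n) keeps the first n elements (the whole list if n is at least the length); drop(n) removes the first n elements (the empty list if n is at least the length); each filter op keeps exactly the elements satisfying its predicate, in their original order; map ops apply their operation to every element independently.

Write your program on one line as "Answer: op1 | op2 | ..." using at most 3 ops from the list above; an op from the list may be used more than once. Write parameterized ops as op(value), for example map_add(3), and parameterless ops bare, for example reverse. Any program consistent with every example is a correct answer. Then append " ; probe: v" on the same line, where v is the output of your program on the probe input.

filter_odd | sort_asc | map_neg ; probe: [49, -23]

Check, running the answer program on each example:
  [-40, 50, 2, 7, 23, 34, -19, -38, -4] -> [7, 23, -19] -> [-19, 7, 23] -> [19, -7, -23]
  [49, 33, 3, 42, 50, -46] -> [49, 33, 3] -> [3, 33, 49] -> [-3, -33, -49]
  [21, 20, -28, -27, -8] -> [21, -27] -> [-27, 21] -> [27, -21]
  [40, 35, 32, -20] -> [35] -> [35] -> [-35]
  probe: [23, -22, -49, -42] -> [23, -49] -> [-49, 23] -> [49, -23]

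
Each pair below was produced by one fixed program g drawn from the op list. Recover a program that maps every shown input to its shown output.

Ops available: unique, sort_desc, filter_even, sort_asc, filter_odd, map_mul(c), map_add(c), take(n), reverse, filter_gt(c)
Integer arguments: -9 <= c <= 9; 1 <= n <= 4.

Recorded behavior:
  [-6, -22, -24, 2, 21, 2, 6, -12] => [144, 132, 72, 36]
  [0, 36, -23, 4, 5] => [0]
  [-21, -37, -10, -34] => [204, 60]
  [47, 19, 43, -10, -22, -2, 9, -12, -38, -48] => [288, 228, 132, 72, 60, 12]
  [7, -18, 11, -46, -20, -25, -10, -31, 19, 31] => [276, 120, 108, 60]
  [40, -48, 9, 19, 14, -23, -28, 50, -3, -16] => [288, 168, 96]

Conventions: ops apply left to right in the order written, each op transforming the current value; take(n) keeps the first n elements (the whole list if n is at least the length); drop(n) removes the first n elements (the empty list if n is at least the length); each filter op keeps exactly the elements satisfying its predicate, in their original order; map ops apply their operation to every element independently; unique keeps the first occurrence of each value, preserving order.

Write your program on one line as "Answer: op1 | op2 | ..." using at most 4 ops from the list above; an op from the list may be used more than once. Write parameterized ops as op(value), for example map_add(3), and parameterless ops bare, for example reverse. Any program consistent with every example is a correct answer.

filter_even | map_mul(-6) | sort_desc | filter_gt(-1)

Check, running the answer program on each example:
  [-6, -22, -24, 2, 21, 2, 6, -12] -> [-6, -22, -24, 2, 2, 6, -12] -> [36, 132, 144, -12, -12, -36, 72] -> [144, 132, 72, 36, -12, -12, -36] -> [144, 132, 72, 36]
  [0, 36, -23, 4, 5] -> [0, 36, 4] -> [0, -216, -24] -> [0, -24, -216] -> [0]
  [-21, -37, -10, -34] -> [-10, -34] -> [60, 204] -> [204, 60] -> [204, 60]
  [47, 19, 43, -10, -22, -2, 9, -12, -38, -48] -> [-10, -22, -2, -12, -38, -48] -> [60, 132, 12, 72, 228, 288] -> [288, 228, 132, 72, 60, 12] -> [288, 228, 132, 72, 60, 12]
  [7, -18, 11, -46, -20, -25, -10, -31, 19, 31] -> [-18, -46, -20, -10] -> [108, 276, 120, 60] -> [276, 120, 108, 60] -> [276, 120, 108, 60]
  [40, -48, 9, 19, 14, -23, -28, 50, -3, -16] -> [40, -48, 14, -28, 50, -16] -> [-240, 288, -84, 168, -300, 96] -> [288, 168, 96, -84, -240, -300] -> [288, 168, 96]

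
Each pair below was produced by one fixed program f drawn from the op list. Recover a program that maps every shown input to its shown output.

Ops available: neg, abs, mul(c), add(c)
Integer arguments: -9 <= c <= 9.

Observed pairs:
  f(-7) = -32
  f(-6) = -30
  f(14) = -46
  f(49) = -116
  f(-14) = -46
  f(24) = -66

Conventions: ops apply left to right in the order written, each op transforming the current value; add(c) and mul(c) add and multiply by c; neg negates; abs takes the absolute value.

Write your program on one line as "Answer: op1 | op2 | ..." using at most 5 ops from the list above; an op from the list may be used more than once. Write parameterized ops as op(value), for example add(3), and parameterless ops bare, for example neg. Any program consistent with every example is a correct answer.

neg | abs | neg | add(-9) | mul(2)

Check, running the answer program on each example:
  -7 -> 7 -> 7 -> -7 -> -16 -> -32
  -6 -> 6 -> 6 -> -6 -> -15 -> -30
  14 -> -14 -> 14 -> -14 -> -23 -> -46
  49 -> -49 -> 49 -> -49 -> -58 -> -116
  -14 -> 14 -> 14 -> -14 -> -23 -> -46
  24 -> -24 -> 24 -> -24 -> -33 -> -66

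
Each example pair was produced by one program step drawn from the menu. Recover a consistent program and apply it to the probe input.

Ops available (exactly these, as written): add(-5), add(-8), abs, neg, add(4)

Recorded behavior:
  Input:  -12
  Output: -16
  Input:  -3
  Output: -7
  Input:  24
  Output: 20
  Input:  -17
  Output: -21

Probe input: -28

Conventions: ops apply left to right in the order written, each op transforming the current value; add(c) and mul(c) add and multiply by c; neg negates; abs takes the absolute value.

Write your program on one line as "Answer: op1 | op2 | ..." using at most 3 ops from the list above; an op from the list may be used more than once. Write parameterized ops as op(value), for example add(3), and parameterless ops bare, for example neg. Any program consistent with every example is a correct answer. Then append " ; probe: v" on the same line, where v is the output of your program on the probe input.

neg | add(4) | neg ; probe: -32

Check, running the answer program on each example:
  -12 -> 12 -> 16 -> -16
  -3 -> 3 -> 7 -> -7
  24 -> -24 -> -20 -> 20
  -17 -> 17 -> 21 -> -21
  probe: -28 -> 28 -> 32 -> -32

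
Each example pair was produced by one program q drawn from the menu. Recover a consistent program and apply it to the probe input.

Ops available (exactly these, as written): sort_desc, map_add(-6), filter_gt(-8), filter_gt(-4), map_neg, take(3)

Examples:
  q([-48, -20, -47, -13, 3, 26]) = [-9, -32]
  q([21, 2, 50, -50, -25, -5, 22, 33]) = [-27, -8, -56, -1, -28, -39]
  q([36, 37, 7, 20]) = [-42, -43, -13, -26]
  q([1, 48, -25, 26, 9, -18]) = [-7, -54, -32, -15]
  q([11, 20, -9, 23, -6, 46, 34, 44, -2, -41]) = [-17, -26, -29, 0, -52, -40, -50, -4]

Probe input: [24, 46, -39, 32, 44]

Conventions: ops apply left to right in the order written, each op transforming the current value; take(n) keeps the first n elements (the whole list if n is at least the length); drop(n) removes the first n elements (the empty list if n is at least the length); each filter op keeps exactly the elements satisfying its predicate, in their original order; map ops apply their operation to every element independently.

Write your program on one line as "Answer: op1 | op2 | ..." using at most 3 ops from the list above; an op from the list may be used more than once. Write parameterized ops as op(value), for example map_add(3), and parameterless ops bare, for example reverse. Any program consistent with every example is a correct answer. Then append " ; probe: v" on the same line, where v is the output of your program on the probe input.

filter_gt(-8) | map_neg | map_add(-6) ; probe: [-30, -52, -38, -50]

Check, running the answer program on each example:
  [-48, -20, -47, -13, 3, 26] -> [3, 26] -> [-3, -26] -> [-9, -32]
  [21, 2, 50, -50, -25, -5, 22, 33] -> [21, 2, 50, -5, 22, 33] -> [-21, -2, -50, 5, -22, -33] -> [-27, -8, -56, -1, -28, -39]
  [36, 37, 7, 20] -> [36, 37, 7, 20] -> [-36, -37, -7, -20] -> [-42, -43, -13, -26]
  [1, 48, -25, 26, 9, -18] -> [1, 48, 26, 9] -> [-1, -48, -26, -9] -> [-7, -54, -32, -15]
  [11, 20, -9, 23, -6, 46, 34, 44, -2, -41] -> [11, 20, 23, -6, 46, 34, 44, -2] -> [-11, -20, -23, 6, -46, -34, -44, 2] -> [-17, -26, -29, 0, -52, -40, -50, -4]
  probe: [24, 46, -39, 32, 44] -> [24, 46, 32, 44] -> [-24, -46, -32, -44] -> [-30, -52, -38, -50]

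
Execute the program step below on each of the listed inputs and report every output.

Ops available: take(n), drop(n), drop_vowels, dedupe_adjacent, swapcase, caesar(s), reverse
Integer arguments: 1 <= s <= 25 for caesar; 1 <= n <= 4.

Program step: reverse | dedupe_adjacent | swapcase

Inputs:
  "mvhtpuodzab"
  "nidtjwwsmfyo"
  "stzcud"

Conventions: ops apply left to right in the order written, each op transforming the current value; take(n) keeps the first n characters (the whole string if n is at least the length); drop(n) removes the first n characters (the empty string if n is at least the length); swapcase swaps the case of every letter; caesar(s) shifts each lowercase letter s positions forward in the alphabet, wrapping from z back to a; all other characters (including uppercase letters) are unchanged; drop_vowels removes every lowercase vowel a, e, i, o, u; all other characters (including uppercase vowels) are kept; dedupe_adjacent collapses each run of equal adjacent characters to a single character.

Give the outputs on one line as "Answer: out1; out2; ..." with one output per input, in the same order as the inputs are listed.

Execution, op by op:
  "mvhtpuodzab" -> "bazdoupthvm" -> "bazdoupthvm" -> "BAZDOUPTHVM"
  "nidtjwwsmfyo" -> "oyfmswwjtdin" -> "oyfmswjtdin" -> "OYFMSWJTDIN"
  "stzcud" -> "duczts" -> "duczts" -> "DUCZTS"

"BAZDOUPTHVM"; "OYFMSWJTDIN"; "DUCZTS"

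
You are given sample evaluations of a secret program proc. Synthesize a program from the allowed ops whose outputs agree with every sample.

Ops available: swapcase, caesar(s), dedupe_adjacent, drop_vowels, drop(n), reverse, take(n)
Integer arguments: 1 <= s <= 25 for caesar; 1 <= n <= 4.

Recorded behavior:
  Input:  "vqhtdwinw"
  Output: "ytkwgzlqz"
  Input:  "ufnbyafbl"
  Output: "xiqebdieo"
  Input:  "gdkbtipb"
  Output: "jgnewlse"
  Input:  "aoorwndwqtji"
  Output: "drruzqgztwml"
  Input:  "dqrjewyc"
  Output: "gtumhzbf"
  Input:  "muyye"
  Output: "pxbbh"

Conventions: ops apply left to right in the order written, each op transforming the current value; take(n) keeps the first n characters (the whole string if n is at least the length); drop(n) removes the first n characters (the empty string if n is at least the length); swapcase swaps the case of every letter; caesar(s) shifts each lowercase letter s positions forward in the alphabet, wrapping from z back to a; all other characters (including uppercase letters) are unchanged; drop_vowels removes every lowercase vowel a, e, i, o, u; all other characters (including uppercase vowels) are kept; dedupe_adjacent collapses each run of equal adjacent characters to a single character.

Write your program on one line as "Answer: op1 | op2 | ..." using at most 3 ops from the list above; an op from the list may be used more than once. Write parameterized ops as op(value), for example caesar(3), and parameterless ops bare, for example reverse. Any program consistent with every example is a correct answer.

caesar(11) | caesar(18)

Check, running the answer program on each example:
  "vqhtdwinw" -> "gbseohtyh" -> "ytkwgzlqz"
  "ufnbyafbl" -> "fqymjlqmw" -> "xiqebdieo"
  "gdkbtipb" -> "rovmetam" -> "jgnewlse"
  "aoorwndwqtji" -> "lzzchyohbeut" -> "drruzqgztwml"
  "dqrjewyc" -> "obcuphjn" -> "gtumhzbf"
  "muyye" -> "xfjjp" -> "pxbbh"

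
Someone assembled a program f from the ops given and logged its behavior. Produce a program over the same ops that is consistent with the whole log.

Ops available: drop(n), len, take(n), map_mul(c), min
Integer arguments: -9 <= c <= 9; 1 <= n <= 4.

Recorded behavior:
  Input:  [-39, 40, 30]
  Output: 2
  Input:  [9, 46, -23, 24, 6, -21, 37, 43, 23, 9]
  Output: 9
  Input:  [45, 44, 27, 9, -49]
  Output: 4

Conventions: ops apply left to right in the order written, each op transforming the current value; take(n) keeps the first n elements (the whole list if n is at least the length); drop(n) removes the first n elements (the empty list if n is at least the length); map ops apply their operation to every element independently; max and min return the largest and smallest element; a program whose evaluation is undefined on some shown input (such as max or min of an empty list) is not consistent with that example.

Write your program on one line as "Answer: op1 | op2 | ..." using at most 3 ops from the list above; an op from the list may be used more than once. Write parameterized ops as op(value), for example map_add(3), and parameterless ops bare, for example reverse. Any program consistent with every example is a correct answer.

drop(1) | len

Check, running the answer program on each example:
  [-39, 40, 30] -> [40, 30] -> 2
  [9, 46, -23, 24, 6, -21, 37, 43, 23, 9] -> [46, -23, 24, 6, -21, 37, 43, 23, 9] -> 9
  [45, 44, 27, 9, -49] -> [44, 27, 9, -49] -> 4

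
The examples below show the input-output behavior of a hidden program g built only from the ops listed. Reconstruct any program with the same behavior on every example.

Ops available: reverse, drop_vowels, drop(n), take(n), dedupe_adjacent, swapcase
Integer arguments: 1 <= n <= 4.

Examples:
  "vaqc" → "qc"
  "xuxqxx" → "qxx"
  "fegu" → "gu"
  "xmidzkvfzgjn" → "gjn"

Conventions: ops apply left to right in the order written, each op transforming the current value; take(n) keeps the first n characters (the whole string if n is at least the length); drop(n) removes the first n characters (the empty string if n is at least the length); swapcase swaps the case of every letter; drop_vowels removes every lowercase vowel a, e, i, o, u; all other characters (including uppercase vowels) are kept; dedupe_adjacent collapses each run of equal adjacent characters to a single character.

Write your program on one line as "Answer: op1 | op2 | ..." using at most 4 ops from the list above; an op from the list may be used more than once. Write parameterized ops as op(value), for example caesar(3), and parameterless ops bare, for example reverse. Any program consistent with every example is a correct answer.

drop(2) | reverse | take(3) | reverse

Check, running the answer program on each example:
  "vaqc" -> "qc" -> "cq" -> "cq" -> "qc"
  "xuxqxx" -> "xqxx" -> "xxqx" -> "xxq" -> "qxx"
  "fegu" -> "gu" -> "ug" -> "ug" -> "gu"
  "xmidzkvfzgjn" -> "idzkvfzgjn" -> "njgzfvkzdi" -> "njg" -> "gjn"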